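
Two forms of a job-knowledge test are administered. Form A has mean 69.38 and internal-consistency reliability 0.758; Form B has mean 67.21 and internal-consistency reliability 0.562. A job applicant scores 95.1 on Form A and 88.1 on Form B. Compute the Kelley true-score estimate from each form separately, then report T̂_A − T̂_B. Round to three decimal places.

9.926

T̂_A = 0.758(95.1) + 0.242(69.38) = 88.87576
T̂_B = 0.562(88.1) + 0.438(67.21) = 78.95018
T̂_A − T̂_B = 9.92558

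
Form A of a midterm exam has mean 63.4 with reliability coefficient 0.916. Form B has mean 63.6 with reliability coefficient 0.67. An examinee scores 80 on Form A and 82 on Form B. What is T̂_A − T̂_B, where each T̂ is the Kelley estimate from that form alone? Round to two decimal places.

T̂_A = 0.916(80) + 0.084(63.4) = 78.6056
T̂_B = 0.67(82) + 0.33(63.6) = 75.9280
T̂_A − T̂_B = 2.6776

2.68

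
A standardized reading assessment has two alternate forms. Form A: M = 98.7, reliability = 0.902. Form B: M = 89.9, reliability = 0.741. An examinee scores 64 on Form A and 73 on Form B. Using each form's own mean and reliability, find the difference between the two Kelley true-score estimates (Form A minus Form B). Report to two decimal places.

T̂_A = 0.902(64) + 0.098(98.7) = 67.4006
T̂_B = 0.741(73) + 0.259(89.9) = 77.3771
T̂_A − T̂_B = -9.9765

-9.98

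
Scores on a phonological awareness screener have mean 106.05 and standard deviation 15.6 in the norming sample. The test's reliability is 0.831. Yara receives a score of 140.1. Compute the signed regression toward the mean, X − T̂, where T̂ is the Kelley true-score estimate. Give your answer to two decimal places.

T̂ = 0.831(140.1) + 0.169(106.05) = 116.4231 + 17.92245 = 134.3456 → 134.346
X − T̂ = 140.1 − 134.346 = 5.754 → 5.75

5.75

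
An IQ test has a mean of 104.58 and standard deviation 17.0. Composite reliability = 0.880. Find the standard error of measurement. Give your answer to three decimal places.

5.889

SEM = SD · √(1 − ρ) = 17.0 × √0.120 = 17.0 × 0.3464 = 5.8890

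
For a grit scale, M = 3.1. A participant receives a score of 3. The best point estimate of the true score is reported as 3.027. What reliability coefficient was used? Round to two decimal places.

T̂ = ρX + (1 − ρ)μ  ⇒  T̂ − μ = ρ(X − μ)
ρ = (T̂ − μ)/(X − μ) = (3.027 − 3.1) / (3 − 3.1) = -0.073 / -0.1 = 0.7300

0.73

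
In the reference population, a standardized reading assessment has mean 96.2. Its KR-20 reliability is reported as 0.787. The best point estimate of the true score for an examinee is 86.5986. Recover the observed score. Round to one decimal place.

84.0

T̂ = ρX + (1 − ρ)μ  ⇒  X = (T̂ − (1 − ρ)μ) / ρ
X = (86.5986 − 0.213 × 96.2) / 0.787 = (86.5986 − 20.4906) / 0.787 = 66.1080 / 0.787 = 84.000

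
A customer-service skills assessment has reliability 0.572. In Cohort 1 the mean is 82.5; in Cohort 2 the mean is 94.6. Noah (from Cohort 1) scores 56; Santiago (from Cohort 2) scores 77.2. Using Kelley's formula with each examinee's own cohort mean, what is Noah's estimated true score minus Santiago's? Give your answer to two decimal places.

-17.31

T̂_Noah = 0.572(56) + 0.428(82.5) = 67.3420
T̂_Santiago = 0.572(77.2) + 0.428(94.6) = 84.6472
Difference = 67.3420 − 84.6472 = -17.3052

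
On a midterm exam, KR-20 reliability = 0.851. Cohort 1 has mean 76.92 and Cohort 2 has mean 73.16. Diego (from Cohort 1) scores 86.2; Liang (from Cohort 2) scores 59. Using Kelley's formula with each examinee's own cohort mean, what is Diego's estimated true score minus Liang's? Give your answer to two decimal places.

23.71

T̂_Diego = 0.851(86.2) + 0.149(76.92) = 84.8173
T̂_Liang = 0.851(59) + 0.149(73.16) = 61.1098
Difference = 84.8173 − 61.1098 = 23.7074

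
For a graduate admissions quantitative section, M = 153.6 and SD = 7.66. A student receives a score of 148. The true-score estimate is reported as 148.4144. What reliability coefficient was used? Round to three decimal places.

0.926

T̂ = ρX + (1 − ρ)μ  ⇒  T̂ − μ = ρ(X − μ)
ρ = (T̂ − μ)/(X − μ) = (148.4144 − 153.6) / (148 − 153.6) = -5.1856 / -5.6 = 0.92600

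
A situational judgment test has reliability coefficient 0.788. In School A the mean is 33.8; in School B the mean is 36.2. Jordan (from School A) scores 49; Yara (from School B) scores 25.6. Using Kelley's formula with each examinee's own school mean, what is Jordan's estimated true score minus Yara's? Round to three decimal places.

17.930

T̂_Jordan = 0.788(49) + 0.212(33.8) = 45.77760
T̂_Yara = 0.788(25.6) + 0.212(36.2) = 27.84720
Difference = 45.77760 − 27.84720 = 17.93040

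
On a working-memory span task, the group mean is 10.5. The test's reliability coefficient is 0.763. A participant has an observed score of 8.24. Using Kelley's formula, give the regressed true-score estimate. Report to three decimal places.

Kelley's formula gives T̂ = 0.763·8.24 + 0.237·10.5 = 6.28712 + 2.4885 = 8.7756.

8.776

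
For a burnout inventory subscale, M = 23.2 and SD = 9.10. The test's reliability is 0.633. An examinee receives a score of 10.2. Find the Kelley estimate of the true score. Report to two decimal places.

14.97

T̂ = ρX + (1 − ρ)μ
  = 0.633 × 10.2 + 0.367 × 23.2
  = 6.4566 + 8.5144
  = 14.971
  ≈ 14.97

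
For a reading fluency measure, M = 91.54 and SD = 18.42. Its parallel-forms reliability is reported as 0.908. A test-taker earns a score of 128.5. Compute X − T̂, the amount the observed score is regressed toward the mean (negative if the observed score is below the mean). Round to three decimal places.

3.400

Kelley's formula gives T̂ = 0.908·128.5 + 0.092·91.54 = 116.6780 + 8.42168 = 125.09968.
X − T̂ = 128.5 − 125.0997 = 3.4003 → 3.400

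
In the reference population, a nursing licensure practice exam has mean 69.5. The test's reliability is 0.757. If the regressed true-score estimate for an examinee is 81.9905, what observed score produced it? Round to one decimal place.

T̂ = ρX + (1 − ρ)μ  ⇒  X = (T̂ − (1 − ρ)μ) / ρ
X = (81.9905 − 0.243 × 69.5) / 0.757 = (81.9905 − 16.8885) / 0.757 = 65.1020 / 0.757 = 86.000

86.0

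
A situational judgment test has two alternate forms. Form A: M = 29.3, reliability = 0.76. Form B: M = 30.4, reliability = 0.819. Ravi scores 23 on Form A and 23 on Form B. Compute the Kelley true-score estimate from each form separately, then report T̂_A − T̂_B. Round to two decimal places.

0.17

T̂_A = 0.76(23) + 0.24(29.3) = 24.5120
T̂_B = 0.819(23) + 0.181(30.4) = 24.3394
T̂_A − T̂_B = 0.1726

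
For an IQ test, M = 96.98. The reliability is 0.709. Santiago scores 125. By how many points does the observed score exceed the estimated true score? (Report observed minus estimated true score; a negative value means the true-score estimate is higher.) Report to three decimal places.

8.154

T̂ = 0.709(125) + 0.291(96.98) = 88.625 + 28.22118 = 116.84618 → 116.8462
X − T̂ = 125 − 116.8462 = 8.1538 → 8.154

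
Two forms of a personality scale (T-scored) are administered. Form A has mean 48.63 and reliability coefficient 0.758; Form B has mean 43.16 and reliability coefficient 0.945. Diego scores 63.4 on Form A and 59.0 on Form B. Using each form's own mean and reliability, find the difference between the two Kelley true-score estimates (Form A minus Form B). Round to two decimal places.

T̂_A = 0.758(63.4) + 0.242(48.63) = 59.8257
T̂_B = 0.945(59.0) + 0.055(43.16) = 58.1288
T̂_A − T̂_B = 1.6969

1.70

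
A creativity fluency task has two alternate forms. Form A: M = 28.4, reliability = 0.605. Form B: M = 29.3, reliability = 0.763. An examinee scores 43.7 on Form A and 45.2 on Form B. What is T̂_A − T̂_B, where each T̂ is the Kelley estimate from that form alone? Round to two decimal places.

-3.78

T̂_A = 0.605(43.7) + 0.395(28.4) = 37.6565
T̂_B = 0.763(45.2) + 0.237(29.3) = 41.4317
T̂_A − T̂_B = -3.7752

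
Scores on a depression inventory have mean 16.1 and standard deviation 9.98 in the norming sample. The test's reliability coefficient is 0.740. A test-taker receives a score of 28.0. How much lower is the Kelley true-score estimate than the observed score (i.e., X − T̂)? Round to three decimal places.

3.094

T̂ = ρX + (1 − ρ)μ
  = 0.740 × 28.0 + 0.260 × 16.1
  = 20.7200 + 4.1860
  = 24.90600
  ≈ 24.9060
X − T̂ = 28.0 − 24.9060 = 3.0940 → 3.094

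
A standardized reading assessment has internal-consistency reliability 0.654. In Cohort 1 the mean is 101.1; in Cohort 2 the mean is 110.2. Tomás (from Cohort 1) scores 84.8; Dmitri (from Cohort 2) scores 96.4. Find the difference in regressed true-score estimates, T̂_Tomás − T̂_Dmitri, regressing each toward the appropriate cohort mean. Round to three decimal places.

-10.735

T̂_Tomás = 0.654(84.8) + 0.346(101.1) = 90.43980
T̂_Dmitri = 0.654(96.4) + 0.346(110.2) = 101.17480
Difference = 90.43980 − 101.17480 = -10.73500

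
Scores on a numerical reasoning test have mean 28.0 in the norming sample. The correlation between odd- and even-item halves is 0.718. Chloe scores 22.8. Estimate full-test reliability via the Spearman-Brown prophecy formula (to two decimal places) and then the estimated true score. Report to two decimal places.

23.63

Spearman-Brown: ρ = 2r/(1 + r) = 2(0.718)/(1 + 0.718) = 1.4360/1.718 = 0.8359 → 0.84
T̂ = ρX + (1 − ρ)μ
  = 0.84 × 22.8 + 0.16 × 28.0
  = 19.152 + 4.480
  = 23.632
  ≈ 23.63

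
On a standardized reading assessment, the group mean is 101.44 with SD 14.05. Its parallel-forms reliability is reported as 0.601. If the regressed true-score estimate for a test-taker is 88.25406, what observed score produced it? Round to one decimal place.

79.5

T̂ = ρX + (1 − ρ)μ  ⇒  X = (T̂ − (1 − ρ)μ) / ρ
X = (88.25406 − 0.399 × 101.44) / 0.601 = (88.25406 − 40.47456) / 0.601 = 47.77950 / 0.601 = 79.500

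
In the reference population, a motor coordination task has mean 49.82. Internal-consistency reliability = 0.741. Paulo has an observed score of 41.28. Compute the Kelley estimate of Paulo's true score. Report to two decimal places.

43.49

T̂ = 0.741(41.28) + 0.259(49.82) = 30.58848 + 12.90338 = 43.492 → 43.49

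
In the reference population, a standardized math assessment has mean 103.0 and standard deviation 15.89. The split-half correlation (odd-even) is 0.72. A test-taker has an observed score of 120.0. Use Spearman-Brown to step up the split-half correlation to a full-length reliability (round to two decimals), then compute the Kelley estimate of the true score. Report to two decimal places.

Spearman-Brown: ρ = 2r/(1 + r) = 2(0.72)/(1 + 0.72) = 1.440/1.72 = 0.8372 → 0.84
T̂ = ρX + (1 − ρ)μ
  = 0.84 × 120.0 + 0.16 × 103.0
  = 100.800 + 16.480
  = 117.280
  ≈ 117.28

117.28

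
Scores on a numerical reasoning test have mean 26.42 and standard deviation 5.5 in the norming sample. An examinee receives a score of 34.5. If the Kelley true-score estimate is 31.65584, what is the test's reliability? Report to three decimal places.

0.648

T̂ = ρX + (1 − ρ)μ  ⇒  T̂ − μ = ρ(X − μ)
ρ = (T̂ − μ)/(X − μ) = (31.65584 − 26.42) / (34.5 − 26.42) = 5.23584 / 8.08 = 0.64800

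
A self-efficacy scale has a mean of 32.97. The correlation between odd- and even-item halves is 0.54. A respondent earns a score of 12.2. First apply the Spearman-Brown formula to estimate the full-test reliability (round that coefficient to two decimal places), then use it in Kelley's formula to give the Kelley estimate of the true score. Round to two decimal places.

18.43

Spearman-Brown: ρ = 2r/(1 + r) = 2(0.54)/(1 + 0.54) = 1.080/1.54 = 0.7013 → 0.70
Kelley's formula gives T̂ = 0.70·12.2 + 0.30·32.97 = 8.540 + 9.8910 = 18.431.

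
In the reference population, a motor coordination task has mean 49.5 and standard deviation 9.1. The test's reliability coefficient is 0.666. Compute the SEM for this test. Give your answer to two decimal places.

5.26

SEM = SD · √(1 − ρ) = 9.1 × √0.334 = 9.1 × 0.5779 = 5.259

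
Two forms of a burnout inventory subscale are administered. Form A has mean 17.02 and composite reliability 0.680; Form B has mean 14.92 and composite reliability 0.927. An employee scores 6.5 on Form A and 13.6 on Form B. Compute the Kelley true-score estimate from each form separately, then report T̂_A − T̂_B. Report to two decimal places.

-3.83

T̂_A = 0.680(6.5) + 0.320(17.02) = 9.8664
T̂_B = 0.927(13.6) + 0.073(14.92) = 13.6964
T̂_A − T̂_B = -3.8300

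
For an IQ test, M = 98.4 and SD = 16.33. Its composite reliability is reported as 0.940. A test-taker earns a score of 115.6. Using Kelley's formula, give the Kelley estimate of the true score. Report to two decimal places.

114.57

T̂ = ρX + (1 − ρ)μ
  = 0.940 × 115.6 + 0.060 × 98.4
  = 108.6640 + 5.9040
  = 114.568
  ≈ 114.57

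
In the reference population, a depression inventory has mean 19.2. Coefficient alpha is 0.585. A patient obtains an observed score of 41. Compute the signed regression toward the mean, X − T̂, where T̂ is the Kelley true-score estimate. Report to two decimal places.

T̂ = 0.585(41) + 0.415(19.2) = 23.985 + 7.9680 = 31.9530 → 31.953
X − T̂ = 41 − 31.953 = 9.047 → 9.05

9.05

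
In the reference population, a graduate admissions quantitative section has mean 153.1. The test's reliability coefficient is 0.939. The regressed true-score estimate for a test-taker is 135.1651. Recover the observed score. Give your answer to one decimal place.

T̂ = ρX + (1 − ρ)μ  ⇒  X = (T̂ − (1 − ρ)μ) / ρ
X = (135.1651 − 0.061 × 153.1) / 0.939 = (135.1651 − 9.3391) / 0.939 = 125.8260 / 0.939 = 134.000

134.0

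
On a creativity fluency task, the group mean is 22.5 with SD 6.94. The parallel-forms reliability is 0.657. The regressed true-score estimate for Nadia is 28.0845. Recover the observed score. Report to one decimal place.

31.0

T̂ = ρX + (1 − ρ)μ  ⇒  X = (T̂ − (1 − ρ)μ) / ρ
X = (28.0845 − 0.343 × 22.5) / 0.657 = (28.0845 − 7.7175) / 0.657 = 20.3670 / 0.657 = 31.000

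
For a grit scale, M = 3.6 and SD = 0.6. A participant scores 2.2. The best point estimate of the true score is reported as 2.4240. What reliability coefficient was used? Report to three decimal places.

0.840

T̂ = ρX + (1 − ρ)μ  ⇒  T̂ − μ = ρ(X − μ)
ρ = (T̂ − μ)/(X − μ) = (2.4240 − 3.6) / (2.2 − 3.6) = -1.1760 / -1.4 = 0.84000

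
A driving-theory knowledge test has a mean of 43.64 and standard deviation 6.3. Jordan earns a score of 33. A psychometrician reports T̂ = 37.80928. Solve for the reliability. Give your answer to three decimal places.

T̂ = ρX + (1 − ρ)μ  ⇒  T̂ − μ = ρ(X − μ)
ρ = (T̂ − μ)/(X − μ) = (37.80928 − 43.64) / (33 − 43.64) = -5.83072 / -10.64 = 0.54800

0.548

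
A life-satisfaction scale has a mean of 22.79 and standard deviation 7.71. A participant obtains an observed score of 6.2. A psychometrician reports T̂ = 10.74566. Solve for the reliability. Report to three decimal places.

0.726

T̂ = ρX + (1 − ρ)μ  ⇒  T̂ − μ = ρ(X − μ)
ρ = (T̂ − μ)/(X − μ) = (10.74566 − 22.79) / (6.2 − 22.79) = -12.04434 / -16.59 = 0.72600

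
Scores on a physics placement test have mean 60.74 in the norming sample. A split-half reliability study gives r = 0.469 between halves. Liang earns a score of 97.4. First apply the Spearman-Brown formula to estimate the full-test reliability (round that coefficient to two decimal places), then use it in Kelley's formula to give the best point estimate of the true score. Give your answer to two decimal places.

84.20

Spearman-Brown: ρ = 2r/(1 + r) = 2(0.469)/(1 + 0.469) = 0.9380/1.469 = 0.6385 → 0.64
T̂ = 0.64(97.4) + 0.36(60.74) = 62.336 + 21.8664 = 84.202 → 84.20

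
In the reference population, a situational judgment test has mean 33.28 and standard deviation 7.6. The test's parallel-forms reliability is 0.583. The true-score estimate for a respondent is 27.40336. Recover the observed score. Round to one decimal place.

23.2

T̂ = ρX + (1 − ρ)μ  ⇒  X = (T̂ − (1 − ρ)μ) / ρ
X = (27.40336 − 0.417 × 33.28) / 0.583 = (27.40336 − 13.87776) / 0.583 = 13.52560 / 0.583 = 23.200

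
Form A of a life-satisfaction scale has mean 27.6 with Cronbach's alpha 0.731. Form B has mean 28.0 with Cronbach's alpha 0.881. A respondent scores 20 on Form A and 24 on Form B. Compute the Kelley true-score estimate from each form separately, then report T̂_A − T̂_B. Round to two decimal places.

T̂_A = 0.731(20) + 0.269(27.6) = 22.0444
T̂_B = 0.881(24) + 0.119(28.0) = 24.4760
T̂_A − T̂_B = -2.4316

-2.43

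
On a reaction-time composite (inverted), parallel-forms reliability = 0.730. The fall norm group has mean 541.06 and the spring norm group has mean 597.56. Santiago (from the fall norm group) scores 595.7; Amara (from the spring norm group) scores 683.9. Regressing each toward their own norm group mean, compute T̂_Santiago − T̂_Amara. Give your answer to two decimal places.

T̂_Santiago = 0.730(595.7) + 0.270(541.06) = 580.9472
T̂_Amara = 0.730(683.9) + 0.270(597.56) = 660.5882
Difference = 580.9472 − 660.5882 = -79.6410

-79.64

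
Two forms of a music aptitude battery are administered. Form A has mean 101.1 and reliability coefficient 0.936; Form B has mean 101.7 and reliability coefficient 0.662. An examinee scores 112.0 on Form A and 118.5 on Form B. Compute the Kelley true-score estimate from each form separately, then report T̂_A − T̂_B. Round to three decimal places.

T̂_A = 0.936(112.0) + 0.064(101.1) = 111.30240
T̂_B = 0.662(118.5) + 0.338(101.7) = 112.82160
T̂_A − T̂_B = -1.51920

-1.519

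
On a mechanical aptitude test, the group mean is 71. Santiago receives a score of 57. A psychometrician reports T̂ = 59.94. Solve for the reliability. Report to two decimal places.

0.79

T̂ = ρX + (1 − ρ)μ  ⇒  T̂ − μ = ρ(X − μ)
ρ = (T̂ − μ)/(X − μ) = (59.94 − 71) / (57 − 71) = -11.06 / -14.0 = 0.7900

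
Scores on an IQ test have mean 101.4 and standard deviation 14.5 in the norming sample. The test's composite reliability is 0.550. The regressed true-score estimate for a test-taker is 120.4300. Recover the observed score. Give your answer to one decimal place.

136.0

T̂ = ρX + (1 − ρ)μ  ⇒  X = (T̂ − (1 − ρ)μ) / ρ
X = (120.4300 − 0.450 × 101.4) / 0.550 = (120.4300 − 45.6300) / 0.550 = 74.8000 / 0.550 = 136.000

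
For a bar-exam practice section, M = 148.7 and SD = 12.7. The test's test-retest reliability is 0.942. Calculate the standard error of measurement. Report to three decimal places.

SEM = SD · √(1 − ρ) = 12.7 × √0.058 = 12.7 × 0.2408 = 3.0586

3.059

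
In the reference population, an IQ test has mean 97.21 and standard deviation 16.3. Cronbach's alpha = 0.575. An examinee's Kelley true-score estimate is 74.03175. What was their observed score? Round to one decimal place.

56.9

T̂ = ρX + (1 − ρ)μ  ⇒  X = (T̂ − (1 − ρ)μ) / ρ
X = (74.03175 − 0.425 × 97.21) / 0.575 = (74.03175 − 41.31425) / 0.575 = 32.71750 / 0.575 = 56.900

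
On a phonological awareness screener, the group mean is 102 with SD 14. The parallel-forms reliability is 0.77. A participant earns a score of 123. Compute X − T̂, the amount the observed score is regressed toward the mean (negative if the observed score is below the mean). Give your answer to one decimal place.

Regress the observed score toward the mean by the unreliability: T̂ = 0.77·123 + 0.23·102 = 94.71 + 23.46 = 118.170.
X − T̂ = 123 − 118.17 = 4.83 → 4.8

4.8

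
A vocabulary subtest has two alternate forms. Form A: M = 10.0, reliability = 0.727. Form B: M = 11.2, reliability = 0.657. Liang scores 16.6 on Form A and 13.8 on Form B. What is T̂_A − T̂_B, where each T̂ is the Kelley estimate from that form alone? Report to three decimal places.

T̂_A = 0.727(16.6) + 0.273(10.0) = 14.79820
T̂_B = 0.657(13.8) + 0.343(11.2) = 12.90820
T̂_A − T̂_B = 1.89000

1.890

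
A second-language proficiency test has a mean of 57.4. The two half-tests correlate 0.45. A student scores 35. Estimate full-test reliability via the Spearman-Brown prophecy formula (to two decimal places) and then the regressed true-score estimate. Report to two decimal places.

Spearman-Brown: ρ = 2r/(1 + r) = 2(0.45)/(1 + 0.45) = 0.900/1.45 = 0.6207 → 0.62
T̂ = ρX + (1 − ρ)μ
  = 0.62 × 35 + 0.38 × 57.4
  = 21.70 + 21.812
  = 43.512
  ≈ 43.51

43.51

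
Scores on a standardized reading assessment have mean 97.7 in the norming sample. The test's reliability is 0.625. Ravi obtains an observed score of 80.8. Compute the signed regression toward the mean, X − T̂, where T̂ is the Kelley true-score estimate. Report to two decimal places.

-6.34

T̂ = ρX + (1 − ρ)μ
  = 0.625 × 80.8 + 0.375 × 97.7
  = 50.5000 + 36.6375
  = 87.1375
  ≈ 87.138
X − T̂ = 80.8 − 87.138 = -6.338 → -6.34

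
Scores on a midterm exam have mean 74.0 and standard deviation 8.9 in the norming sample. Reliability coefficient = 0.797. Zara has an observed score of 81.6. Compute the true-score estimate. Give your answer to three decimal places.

80.057

T̂ = ρX + (1 − ρ)μ
  = 0.797 × 81.6 + 0.203 × 74.0
  = 65.0352 + 15.0220
  = 80.0572
  ≈ 80.057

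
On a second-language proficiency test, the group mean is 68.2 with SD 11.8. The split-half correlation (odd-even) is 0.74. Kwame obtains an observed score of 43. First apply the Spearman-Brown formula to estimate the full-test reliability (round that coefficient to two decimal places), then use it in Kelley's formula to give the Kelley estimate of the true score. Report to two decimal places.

46.78

Spearman-Brown: ρ = 2r/(1 + r) = 2(0.74)/(1 + 0.74) = 1.480/1.74 = 0.8506 → 0.85
Weight the observed score by reliability and the mean by (1 − reliability): T̂ = 0.85·43 + 0.15·68.2 = 36.55 + 10.230 = 46.780.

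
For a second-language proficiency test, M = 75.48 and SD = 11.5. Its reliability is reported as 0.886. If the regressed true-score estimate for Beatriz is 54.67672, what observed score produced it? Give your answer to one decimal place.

52.0

T̂ = ρX + (1 − ρ)μ  ⇒  X = (T̂ − (1 − ρ)μ) / ρ
X = (54.67672 − 0.114 × 75.48) / 0.886 = (54.67672 − 8.60472) / 0.886 = 46.07200 / 0.886 = 52.000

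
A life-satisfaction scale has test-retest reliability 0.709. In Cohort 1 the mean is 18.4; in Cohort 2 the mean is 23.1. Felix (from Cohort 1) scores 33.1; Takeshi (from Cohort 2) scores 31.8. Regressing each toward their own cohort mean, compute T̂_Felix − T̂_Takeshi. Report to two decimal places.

-0.45

T̂_Felix = 0.709(33.1) + 0.291(18.4) = 28.8223
T̂_Takeshi = 0.709(31.8) + 0.291(23.1) = 29.2683
Difference = 28.8223 − 29.2683 = -0.4460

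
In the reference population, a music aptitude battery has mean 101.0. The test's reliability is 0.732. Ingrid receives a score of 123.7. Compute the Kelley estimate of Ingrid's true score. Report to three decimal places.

T̂ = ρX + (1 − ρ)μ
  = 0.732 × 123.7 + 0.268 × 101.0
  = 90.5484 + 27.0680
  = 117.6164
  ≈ 117.616

117.616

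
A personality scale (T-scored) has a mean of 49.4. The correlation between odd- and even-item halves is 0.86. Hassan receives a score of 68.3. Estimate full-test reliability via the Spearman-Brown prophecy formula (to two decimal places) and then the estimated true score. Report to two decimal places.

Spearman-Brown: ρ = 2r/(1 + r) = 2(0.86)/(1 + 0.86) = 1.720/1.86 = 0.9247 → 0.92
Regress the observed score toward the mean by the unreliability: T̂ = 0.92·68.3 + 0.08·49.4 = 62.836 + 3.952 = 66.788.

66.79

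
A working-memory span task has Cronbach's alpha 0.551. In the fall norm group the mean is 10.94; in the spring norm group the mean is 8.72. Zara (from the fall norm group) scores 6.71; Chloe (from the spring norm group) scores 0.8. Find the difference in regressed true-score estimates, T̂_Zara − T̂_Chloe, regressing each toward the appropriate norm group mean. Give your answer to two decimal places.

T̂_Zara = 0.551(6.71) + 0.449(10.94) = 8.6093
T̂_Chloe = 0.551(0.8) + 0.449(8.72) = 4.3561
Difference = 8.6093 − 4.3561 = 4.2532

4.25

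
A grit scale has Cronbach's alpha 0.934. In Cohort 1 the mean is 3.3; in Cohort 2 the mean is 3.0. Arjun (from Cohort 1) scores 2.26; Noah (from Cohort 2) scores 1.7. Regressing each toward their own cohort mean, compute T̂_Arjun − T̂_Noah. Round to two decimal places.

0.54

T̂_Arjun = 0.934(2.26) + 0.066(3.3) = 2.3286
T̂_Noah = 0.934(1.7) + 0.066(3.0) = 1.7858
Difference = 2.3286 − 1.7858 = 0.5428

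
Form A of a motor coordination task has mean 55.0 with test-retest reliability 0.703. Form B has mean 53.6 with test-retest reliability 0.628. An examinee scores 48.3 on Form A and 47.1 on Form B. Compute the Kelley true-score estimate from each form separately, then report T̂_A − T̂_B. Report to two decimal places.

0.77

T̂_A = 0.703(48.3) + 0.297(55.0) = 50.2899
T̂_B = 0.628(47.1) + 0.372(53.6) = 49.5180
T̂_A − T̂_B = 0.7719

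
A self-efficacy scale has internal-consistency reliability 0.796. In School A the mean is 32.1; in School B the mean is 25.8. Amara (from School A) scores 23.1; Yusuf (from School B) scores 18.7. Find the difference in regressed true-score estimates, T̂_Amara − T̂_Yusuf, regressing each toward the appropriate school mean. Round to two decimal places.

T̂_Amara = 0.796(23.1) + 0.204(32.1) = 24.9360
T̂_Yusuf = 0.796(18.7) + 0.204(25.8) = 20.1484
Difference = 24.9360 − 20.1484 = 4.7876

4.79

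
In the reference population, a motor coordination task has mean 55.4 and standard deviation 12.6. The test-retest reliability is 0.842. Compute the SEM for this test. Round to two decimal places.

SEM = SD · √(1 − ρ) = 12.6 × √0.158 = 12.6 × 0.3975 = 5.008

5.01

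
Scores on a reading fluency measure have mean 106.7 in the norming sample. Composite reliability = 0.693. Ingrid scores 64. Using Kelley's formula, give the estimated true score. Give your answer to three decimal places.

T̂ = 0.693(64) + 0.307(106.7) = 44.352 + 32.7569 = 77.1089 → 77.109

77.109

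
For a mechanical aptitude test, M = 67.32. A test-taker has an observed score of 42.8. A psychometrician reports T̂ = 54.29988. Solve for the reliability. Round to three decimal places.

0.531

T̂ = ρX + (1 − ρ)μ  ⇒  T̂ − μ = ρ(X − μ)
ρ = (T̂ − μ)/(X − μ) = (54.29988 − 67.32) / (42.8 − 67.32) = -13.02012 / -24.52 = 0.53100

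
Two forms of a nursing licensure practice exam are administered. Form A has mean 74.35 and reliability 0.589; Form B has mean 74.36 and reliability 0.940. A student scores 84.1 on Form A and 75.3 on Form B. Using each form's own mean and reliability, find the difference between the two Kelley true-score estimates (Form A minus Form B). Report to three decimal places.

T̂_A = 0.589(84.1) + 0.411(74.35) = 80.09275
T̂_B = 0.940(75.3) + 0.060(74.36) = 75.24360
T̂_A − T̂_B = 4.84915

4.849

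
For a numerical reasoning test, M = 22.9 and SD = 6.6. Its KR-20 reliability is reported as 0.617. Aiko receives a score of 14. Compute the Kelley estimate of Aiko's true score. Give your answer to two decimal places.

T̂ = ρX + (1 − ρ)μ
  = 0.617 × 14 + 0.383 × 22.9
  = 8.638 + 8.7707
  = 17.409
  ≈ 17.41

17.41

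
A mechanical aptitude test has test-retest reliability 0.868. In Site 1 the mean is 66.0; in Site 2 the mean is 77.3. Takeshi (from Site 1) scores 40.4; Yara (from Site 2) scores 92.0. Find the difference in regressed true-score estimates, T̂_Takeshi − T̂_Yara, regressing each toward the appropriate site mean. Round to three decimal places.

T̂_Takeshi = 0.868(40.4) + 0.132(66.0) = 43.77920
T̂_Yara = 0.868(92.0) + 0.132(77.3) = 90.05960
Difference = 43.77920 − 90.05960 = -46.28040

-46.280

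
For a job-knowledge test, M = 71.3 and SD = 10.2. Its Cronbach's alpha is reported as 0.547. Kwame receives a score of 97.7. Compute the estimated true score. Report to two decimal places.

T̂ = ρX + (1 − ρ)μ
  = 0.547 × 97.7 + 0.453 × 71.3
  = 53.4419 + 32.2989
  = 85.741
  ≈ 85.74

85.74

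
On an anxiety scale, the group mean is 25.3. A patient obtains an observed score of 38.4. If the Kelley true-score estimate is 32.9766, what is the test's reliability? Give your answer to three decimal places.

0.586

T̂ = ρX + (1 − ρ)μ  ⇒  T̂ − μ = ρ(X − μ)
ρ = (T̂ − μ)/(X − μ) = (32.9766 − 25.3) / (38.4 − 25.3) = 7.6766 / 13.1 = 0.58600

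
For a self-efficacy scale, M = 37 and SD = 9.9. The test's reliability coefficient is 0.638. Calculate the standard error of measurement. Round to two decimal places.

SEM = SD · √(1 − ρ) = 9.9 × √0.362 = 9.9 × 0.6017 = 5.956

5.96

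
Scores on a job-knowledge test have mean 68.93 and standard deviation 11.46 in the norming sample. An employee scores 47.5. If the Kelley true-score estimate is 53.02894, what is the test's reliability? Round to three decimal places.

0.742

T̂ = ρX + (1 − ρ)μ  ⇒  T̂ − μ = ρ(X − μ)
ρ = (T̂ − μ)/(X − μ) = (53.02894 − 68.93) / (47.5 − 68.93) = -15.90106 / -21.43 = 0.74200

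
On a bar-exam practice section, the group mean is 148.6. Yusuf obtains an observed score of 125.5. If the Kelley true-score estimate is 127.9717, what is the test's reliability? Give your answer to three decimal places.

0.893

T̂ = ρX + (1 − ρ)μ  ⇒  T̂ − μ = ρ(X − μ)
ρ = (T̂ − μ)/(X − μ) = (127.9717 − 148.6) / (125.5 − 148.6) = -20.6283 / -23.1 = 0.89300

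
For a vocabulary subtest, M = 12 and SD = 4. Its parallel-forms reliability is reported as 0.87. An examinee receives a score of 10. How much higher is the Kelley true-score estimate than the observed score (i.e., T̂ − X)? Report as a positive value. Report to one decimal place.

0.3

T̂ = 0.87(10) + 0.13(12) = 8.70 + 1.56 = 10.260 → 10.26
T̂ − X = 10.26 − 10 = 0.26 → 0.3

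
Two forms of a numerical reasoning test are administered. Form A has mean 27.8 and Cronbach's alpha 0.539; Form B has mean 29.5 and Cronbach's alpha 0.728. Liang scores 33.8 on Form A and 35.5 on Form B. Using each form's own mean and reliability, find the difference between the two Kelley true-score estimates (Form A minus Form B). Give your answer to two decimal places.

-2.83

T̂_A = 0.539(33.8) + 0.461(27.8) = 31.0340
T̂_B = 0.728(35.5) + 0.272(29.5) = 33.8680
T̂_A − T̂_B = -2.8340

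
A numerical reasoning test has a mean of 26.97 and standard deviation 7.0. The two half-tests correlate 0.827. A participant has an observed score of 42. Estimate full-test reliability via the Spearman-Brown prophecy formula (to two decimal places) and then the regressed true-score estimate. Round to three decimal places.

Spearman-Brown: ρ = 2r/(1 + r) = 2(0.827)/(1 + 0.827) = 1.6540/1.827 = 0.9053 → 0.91
T̂ = 0.91(42) + 0.09(26.97) = 38.22 + 2.4273 = 40.6473 → 40.647

40.647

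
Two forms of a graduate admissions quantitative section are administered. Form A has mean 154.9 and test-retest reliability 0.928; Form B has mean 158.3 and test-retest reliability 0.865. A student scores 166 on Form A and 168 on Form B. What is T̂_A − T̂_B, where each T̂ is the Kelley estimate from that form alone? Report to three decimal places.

-1.490

T̂_A = 0.928(166) + 0.072(154.9) = 165.20080
T̂_B = 0.865(168) + 0.135(158.3) = 166.69050
T̂_A − T̂_B = -1.48970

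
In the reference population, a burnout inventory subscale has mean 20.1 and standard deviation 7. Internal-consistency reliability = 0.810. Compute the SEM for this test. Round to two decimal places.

SEM = SD · √(1 − ρ) = 7 × √0.190 = 7 × 0.4359 = 3.051

3.05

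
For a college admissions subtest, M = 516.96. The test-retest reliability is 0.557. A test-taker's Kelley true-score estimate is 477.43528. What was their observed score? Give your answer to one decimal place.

T̂ = ρX + (1 − ρ)μ  ⇒  X = (T̂ − (1 − ρ)μ) / ρ
X = (477.43528 − 0.443 × 516.96) / 0.557 = (477.43528 − 229.01328) / 0.557 = 248.42200 / 0.557 = 446.000

446.0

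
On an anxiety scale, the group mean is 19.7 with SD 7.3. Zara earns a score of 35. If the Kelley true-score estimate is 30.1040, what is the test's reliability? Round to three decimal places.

0.680

T̂ = ρX + (1 − ρ)μ  ⇒  T̂ − μ = ρ(X − μ)
ρ = (T̂ − μ)/(X − μ) = (30.1040 − 19.7) / (35 − 19.7) = 10.4040 / 15.3 = 0.68000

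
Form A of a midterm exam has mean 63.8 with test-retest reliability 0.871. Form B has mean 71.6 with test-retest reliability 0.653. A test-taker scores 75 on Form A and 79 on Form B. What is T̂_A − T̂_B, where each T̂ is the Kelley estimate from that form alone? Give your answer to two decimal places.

-2.88

T̂_A = 0.871(75) + 0.129(63.8) = 73.5552
T̂_B = 0.653(79) + 0.347(71.6) = 76.4322
T̂_A − T̂_B = -2.8770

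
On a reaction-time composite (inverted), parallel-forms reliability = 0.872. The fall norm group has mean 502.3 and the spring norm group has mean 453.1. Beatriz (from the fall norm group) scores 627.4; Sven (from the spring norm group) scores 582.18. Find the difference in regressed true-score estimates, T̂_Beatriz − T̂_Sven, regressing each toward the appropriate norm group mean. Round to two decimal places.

T̂_Beatriz = 0.872(627.4) + 0.128(502.3) = 611.3872
T̂_Sven = 0.872(582.18) + 0.128(453.1) = 565.6578
Difference = 611.3872 − 565.6578 = 45.7294

45.73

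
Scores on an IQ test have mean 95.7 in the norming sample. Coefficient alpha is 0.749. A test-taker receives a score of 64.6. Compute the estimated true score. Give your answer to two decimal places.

T̂ = 0.749(64.6) + 0.251(95.7) = 48.3854 + 24.0207 = 72.406 → 72.41

72.41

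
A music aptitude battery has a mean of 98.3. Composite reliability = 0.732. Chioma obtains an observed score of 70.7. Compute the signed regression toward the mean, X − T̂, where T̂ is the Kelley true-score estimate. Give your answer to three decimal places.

-7.397

T̂ = ρX + (1 − ρ)μ
  = 0.732 × 70.7 + 0.268 × 98.3
  = 51.7524 + 26.3444
  = 78.09680
  ≈ 78.0968
X − T̂ = 70.7 − 78.0968 = -7.3968 → -7.397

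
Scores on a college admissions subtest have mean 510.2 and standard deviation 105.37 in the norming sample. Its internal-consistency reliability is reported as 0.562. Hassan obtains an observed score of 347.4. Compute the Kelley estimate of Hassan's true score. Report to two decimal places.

418.71

T̂ = 0.562(347.4) + 0.438(510.2) = 195.2388 + 223.4676 = 418.706 → 418.71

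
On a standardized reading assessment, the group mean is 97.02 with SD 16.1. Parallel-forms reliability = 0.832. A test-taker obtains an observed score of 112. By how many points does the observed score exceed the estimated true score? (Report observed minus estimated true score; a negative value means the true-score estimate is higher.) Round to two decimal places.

T̂ = 0.832(112) + 0.168(97.02) = 93.184 + 16.29936 = 109.4834 → 109.483
X − T̂ = 112 − 109.483 = 2.517 → 2.52

2.52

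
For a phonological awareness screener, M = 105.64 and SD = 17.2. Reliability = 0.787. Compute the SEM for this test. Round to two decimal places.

7.94

SEM = SD · √(1 − ρ) = 17.2 × √0.213 = 17.2 × 0.4615 = 7.938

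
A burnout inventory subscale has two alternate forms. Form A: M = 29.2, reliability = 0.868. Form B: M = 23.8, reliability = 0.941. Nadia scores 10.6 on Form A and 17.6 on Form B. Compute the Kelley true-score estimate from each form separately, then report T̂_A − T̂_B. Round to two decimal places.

T̂_A = 0.868(10.6) + 0.132(29.2) = 13.0552
T̂_B = 0.941(17.6) + 0.059(23.8) = 17.9658
T̂_A − T̂_B = -4.9106

-4.91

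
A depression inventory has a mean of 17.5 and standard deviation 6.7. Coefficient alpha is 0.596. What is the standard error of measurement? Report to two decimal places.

SEM = SD · √(1 − ρ) = 6.7 × √0.404 = 6.7 × 0.6356 = 4.259

4.26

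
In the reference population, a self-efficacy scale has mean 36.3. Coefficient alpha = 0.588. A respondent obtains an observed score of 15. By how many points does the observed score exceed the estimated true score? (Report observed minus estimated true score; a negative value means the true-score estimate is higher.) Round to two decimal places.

T̂ = 0.588(15) + 0.412(36.3) = 8.820 + 14.9556 = 23.7756 → 23.776
X − T̂ = 15 − 23.776 = -8.776 → -8.78

-8.78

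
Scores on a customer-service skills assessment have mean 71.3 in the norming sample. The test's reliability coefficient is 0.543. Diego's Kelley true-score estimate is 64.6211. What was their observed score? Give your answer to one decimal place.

59.0

T̂ = ρX + (1 − ρ)μ  ⇒  X = (T̂ − (1 − ρ)μ) / ρ
X = (64.6211 − 0.457 × 71.3) / 0.543 = (64.6211 − 32.5841) / 0.543 = 32.0370 / 0.543 = 59.000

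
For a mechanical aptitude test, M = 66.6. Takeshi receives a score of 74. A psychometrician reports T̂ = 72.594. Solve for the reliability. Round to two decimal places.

T̂ = ρX + (1 − ρ)μ  ⇒  T̂ − μ = ρ(X − μ)
ρ = (T̂ − μ)/(X − μ) = (72.594 − 66.6) / (74 − 66.6) = 5.994 / 7.4 = 0.8100

0.81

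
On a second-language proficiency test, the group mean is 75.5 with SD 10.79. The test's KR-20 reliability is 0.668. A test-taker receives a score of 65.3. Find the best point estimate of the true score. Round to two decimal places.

68.69

Regress the observed score toward the mean by the unreliability: T̂ = 0.668·65.3 + 0.332·75.5 = 43.6204 + 25.0660 = 68.686.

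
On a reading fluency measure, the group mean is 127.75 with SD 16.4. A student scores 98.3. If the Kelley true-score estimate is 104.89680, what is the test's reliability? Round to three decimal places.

T̂ = ρX + (1 − ρ)μ  ⇒  T̂ − μ = ρ(X − μ)
ρ = (T̂ − μ)/(X − μ) = (104.89680 − 127.75) / (98.3 − 127.75) = -22.85320 / -29.45 = 0.77600

0.776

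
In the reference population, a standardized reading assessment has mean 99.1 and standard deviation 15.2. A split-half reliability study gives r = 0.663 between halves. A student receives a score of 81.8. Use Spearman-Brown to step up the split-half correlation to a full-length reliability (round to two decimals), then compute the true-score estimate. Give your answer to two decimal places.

85.26

Spearman-Brown: ρ = 2r/(1 + r) = 2(0.663)/(1 + 0.663) = 1.3260/1.663 = 0.7974 → 0.80
Regress the observed score toward the mean by the unreliability: T̂ = 0.80·81.8 + 0.20·99.1 = 65.440 + 19.820 = 85.260.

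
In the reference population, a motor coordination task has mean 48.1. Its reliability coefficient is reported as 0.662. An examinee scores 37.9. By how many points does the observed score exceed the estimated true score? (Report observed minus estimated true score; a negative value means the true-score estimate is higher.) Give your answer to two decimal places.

T̂ = ρX + (1 − ρ)μ
  = 0.662 × 37.9 + 0.338 × 48.1
  = 25.0898 + 16.2578
  = 41.3476
  ≈ 41.348
X − T̂ = 37.9 − 41.348 = -3.448 → -3.45

-3.45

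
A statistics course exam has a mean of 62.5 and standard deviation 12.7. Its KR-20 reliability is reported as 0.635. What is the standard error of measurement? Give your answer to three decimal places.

7.673

SEM = SD · √(1 − ρ) = 12.7 × √0.365 = 12.7 × 0.6042 = 7.6727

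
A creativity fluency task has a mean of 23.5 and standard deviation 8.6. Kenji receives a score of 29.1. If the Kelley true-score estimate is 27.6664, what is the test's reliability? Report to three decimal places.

T̂ = ρX + (1 − ρ)μ  ⇒  T̂ − μ = ρ(X − μ)
ρ = (T̂ − μ)/(X − μ) = (27.6664 − 23.5) / (29.1 − 23.5) = 4.1664 / 5.6 = 0.74400

0.744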